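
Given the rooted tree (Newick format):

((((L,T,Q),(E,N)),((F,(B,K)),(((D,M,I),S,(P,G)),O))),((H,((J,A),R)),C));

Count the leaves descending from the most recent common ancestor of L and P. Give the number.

15

The MRCA of L and P is the node subtending (((L,T,Q),(E,N)),((F,(B,K)),(((D,M,I),S,(P,G)),O))).
That clade contains 15 terminal taxa: B, D, E, F, G, I, K, L, M, N, O, P, Q, S, T.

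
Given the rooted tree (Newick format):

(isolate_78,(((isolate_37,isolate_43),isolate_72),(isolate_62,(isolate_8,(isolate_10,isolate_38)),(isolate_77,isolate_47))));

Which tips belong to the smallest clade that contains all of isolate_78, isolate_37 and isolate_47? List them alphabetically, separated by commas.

isolate_10, isolate_37, isolate_38, isolate_43, isolate_47, isolate_62, isolate_72, isolate_77, isolate_78, isolate_8

Tracing isolate_78: it attaches directly to the root.
Tracing isolate_37: it sits inside (isolate_37,isolate_43).
Tracing isolate_47: it sits inside (isolate_77,isolate_47).
The smallest clade enclosing all 3 is the whole tree (their MRCA is the root), so the answer is all 10 tips in alphabetical order.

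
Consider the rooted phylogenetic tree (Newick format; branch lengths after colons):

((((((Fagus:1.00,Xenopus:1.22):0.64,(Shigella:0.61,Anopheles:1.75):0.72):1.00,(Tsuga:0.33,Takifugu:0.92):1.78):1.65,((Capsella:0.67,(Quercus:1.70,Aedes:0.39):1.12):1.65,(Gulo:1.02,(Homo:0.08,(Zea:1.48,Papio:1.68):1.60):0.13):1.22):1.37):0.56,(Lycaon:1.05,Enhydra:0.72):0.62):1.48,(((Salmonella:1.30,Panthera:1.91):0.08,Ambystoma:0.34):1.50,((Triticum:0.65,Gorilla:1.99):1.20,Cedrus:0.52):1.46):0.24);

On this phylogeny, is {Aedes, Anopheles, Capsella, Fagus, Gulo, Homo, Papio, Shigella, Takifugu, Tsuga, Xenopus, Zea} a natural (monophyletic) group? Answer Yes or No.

No

The MRCA of the listed taxa subtends ((((Fagus,Xenopus),(Shigella,Anopheles)),(Tsuga,Takifugu)),((Capsella,(Quercus,Aedes)),(Gulo,(Homo,(Zea,Papio))))).
That clade also contains Quercus, which is not in the proposed group, so the group is not monophyletic.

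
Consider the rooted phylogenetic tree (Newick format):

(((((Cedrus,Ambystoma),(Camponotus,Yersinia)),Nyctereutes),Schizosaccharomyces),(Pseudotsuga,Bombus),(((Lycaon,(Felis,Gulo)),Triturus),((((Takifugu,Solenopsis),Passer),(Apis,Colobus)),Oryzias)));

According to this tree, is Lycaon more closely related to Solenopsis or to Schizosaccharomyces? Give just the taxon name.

Solenopsis

The MRCA of Lycaon and Solenopsis subtends (((Lycaon,(Felis,Gulo)),Triturus),((((Takifugu,Solenopsis),Passer),(Apis,Colobus)),Oryzias)) (10 taxa).
The MRCA of Lycaon and Schizosaccharomyces is the root, subtending the entire tree (18 taxa).
The first is nested inside the second, so Lycaon shares a more recent common ancestor with Solenopsis.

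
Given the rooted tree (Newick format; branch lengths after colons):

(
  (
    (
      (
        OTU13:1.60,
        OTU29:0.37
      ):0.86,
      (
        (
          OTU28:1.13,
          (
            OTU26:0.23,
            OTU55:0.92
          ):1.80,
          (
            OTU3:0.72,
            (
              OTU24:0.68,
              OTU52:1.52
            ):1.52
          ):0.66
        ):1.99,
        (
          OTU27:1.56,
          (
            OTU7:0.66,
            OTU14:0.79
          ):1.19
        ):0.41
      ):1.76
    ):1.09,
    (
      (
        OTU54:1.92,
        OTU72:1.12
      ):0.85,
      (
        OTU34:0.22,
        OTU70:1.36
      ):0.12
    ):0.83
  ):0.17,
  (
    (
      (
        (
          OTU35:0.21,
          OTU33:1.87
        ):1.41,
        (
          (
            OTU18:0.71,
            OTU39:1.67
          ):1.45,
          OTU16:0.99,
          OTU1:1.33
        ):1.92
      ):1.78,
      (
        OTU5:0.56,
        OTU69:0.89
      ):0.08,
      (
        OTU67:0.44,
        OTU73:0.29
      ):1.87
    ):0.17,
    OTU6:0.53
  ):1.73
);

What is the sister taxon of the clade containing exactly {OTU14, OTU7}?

OTU27

The clade containing exactly {OTU14, OTU7} attaches to the tree at the node subtending (OTU27,(OTU7,OTU14)).
The other lineage descending from that same node — the sister group — is the single tip OTU27.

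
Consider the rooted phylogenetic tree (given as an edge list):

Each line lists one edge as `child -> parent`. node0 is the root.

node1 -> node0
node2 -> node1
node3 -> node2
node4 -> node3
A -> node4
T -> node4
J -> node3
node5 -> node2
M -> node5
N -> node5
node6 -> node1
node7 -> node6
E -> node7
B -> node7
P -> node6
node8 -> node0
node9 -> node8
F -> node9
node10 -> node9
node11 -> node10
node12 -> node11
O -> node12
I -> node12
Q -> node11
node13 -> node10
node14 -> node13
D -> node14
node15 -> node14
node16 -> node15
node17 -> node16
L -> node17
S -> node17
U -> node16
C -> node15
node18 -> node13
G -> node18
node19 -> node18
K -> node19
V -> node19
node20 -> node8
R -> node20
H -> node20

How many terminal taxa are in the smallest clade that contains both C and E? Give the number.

22

The MRCA of C and E is the root, so the clade is the entire tree.
That clade contains 22 terminal taxa: A, B, C, D, E, F, G, H, I, J, K, L, M, N, O, P, Q, R, S, T, U, V.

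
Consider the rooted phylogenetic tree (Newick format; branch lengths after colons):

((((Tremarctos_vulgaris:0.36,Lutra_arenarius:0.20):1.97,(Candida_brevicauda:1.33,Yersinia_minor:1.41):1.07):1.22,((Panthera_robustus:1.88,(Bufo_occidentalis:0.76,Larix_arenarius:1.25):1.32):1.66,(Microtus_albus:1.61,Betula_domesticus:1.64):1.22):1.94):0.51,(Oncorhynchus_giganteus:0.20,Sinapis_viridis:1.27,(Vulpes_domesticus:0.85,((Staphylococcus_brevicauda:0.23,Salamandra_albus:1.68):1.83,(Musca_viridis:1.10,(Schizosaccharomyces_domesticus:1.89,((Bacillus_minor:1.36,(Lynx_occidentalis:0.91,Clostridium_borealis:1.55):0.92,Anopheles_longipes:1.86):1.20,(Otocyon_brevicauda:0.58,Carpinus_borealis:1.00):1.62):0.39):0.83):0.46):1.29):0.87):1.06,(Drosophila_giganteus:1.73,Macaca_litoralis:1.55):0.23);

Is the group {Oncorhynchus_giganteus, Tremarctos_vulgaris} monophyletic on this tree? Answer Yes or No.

No

The MRCA of the listed taxa is the root, so the smallest clade containing them is the whole tree.
That clade also contains Anopheles_longipes, Bacillus_minor, Betula_domesticus, Bufo_occidentalis, Candida_brevicauda, Carpinus_borealis, Clostridium_borealis, Drosophila_giganteus, Larix_arenarius, Lutra_arenarius, Lynx_occidentalis, Macaca_litoralis, Microtus_albus, Musca_viridis, Otocyon_brevicauda, Panthera_robustus, Salamandra_albus, Schizosaccharomyces_domesticus, Sinapis_viridis, Staphylococcus_brevicauda, Vulpes_domesticus, Yersinia_minor, which are not in the proposed group, so the group is not monophyletic.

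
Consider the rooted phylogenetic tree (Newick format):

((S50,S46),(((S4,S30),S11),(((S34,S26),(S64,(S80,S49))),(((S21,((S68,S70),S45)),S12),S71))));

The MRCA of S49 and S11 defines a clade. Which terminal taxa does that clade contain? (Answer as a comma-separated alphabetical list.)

S11, S12, S21, S26, S30, S34, S4, S45, S49, S64, S68, S70, S71, S80

Tracing S49: it sits inside (S80,S49).
Tracing S11: it sits inside ((S4,S30),S11).
The smallest clade enclosing both is (((S4,S30),S11),(((S34,S26),(S64,(S80,S49))),(((S21,((S68,S70),S45)),S12),S71))); the answer is its 14 terminal taxa in alphabetical order.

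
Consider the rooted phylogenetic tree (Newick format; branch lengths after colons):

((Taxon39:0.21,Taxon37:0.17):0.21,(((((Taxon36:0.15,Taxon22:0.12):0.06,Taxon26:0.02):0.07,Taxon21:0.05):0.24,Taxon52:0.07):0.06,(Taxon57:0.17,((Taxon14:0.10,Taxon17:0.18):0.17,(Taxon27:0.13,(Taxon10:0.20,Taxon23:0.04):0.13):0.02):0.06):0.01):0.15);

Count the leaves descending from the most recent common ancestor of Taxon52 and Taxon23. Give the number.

11

The MRCA of Taxon52 and Taxon23 is the node subtending (((((Taxon36,Taxon22),Taxon26),Taxon21),Taxon52),(Taxon57,((Taxon14,Taxon17),(Taxon27,(Taxon10,Taxon23))))).
That clade contains 11 terminal taxa: Taxon10, Taxon14, Taxon17, Taxon21, Taxon22, Taxon23, Taxon26, Taxon27, Taxon36, Taxon52, Taxon57.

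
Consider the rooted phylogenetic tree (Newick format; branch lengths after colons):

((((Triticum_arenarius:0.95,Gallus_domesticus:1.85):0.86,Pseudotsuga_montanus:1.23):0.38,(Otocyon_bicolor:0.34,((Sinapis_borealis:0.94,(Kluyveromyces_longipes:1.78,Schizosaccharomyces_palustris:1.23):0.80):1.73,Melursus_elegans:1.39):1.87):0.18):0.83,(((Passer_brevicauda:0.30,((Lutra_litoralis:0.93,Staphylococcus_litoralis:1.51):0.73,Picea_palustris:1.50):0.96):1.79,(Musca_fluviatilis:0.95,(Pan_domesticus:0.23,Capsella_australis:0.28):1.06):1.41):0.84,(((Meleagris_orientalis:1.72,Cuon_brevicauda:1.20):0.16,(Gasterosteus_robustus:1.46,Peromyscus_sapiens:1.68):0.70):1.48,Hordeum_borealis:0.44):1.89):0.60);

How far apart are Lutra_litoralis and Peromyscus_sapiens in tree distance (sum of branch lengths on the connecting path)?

11.00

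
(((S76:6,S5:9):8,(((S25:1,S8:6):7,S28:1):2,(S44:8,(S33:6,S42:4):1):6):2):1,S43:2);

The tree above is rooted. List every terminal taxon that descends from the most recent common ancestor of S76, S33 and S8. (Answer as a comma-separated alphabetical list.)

S25, S28, S33, S42, S44, S5, S76, S8

Tracing S76: it sits inside (S76,S5).
Tracing S33: it sits inside (S33,S42).
Tracing S8: it sits inside (S25,S8).
The smallest clade enclosing all 3 is ((S76,S5),(((S25,S8),S28),(S44,(S33,S42)))); the answer is its 8 terminal taxa in alphabetical order.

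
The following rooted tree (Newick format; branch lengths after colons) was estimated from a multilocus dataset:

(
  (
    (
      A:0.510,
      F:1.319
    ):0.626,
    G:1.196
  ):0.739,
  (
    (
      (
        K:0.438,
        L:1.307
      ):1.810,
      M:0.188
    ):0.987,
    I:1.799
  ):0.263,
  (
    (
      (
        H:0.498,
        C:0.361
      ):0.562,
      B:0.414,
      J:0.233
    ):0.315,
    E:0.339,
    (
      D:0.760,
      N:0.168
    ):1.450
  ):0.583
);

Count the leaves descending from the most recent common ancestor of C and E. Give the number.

The MRCA of C and E is the node subtending (((H,C),B,J),E,(D,N)).
That clade contains 7 terminal taxa: B, C, D, E, H, J, N.

7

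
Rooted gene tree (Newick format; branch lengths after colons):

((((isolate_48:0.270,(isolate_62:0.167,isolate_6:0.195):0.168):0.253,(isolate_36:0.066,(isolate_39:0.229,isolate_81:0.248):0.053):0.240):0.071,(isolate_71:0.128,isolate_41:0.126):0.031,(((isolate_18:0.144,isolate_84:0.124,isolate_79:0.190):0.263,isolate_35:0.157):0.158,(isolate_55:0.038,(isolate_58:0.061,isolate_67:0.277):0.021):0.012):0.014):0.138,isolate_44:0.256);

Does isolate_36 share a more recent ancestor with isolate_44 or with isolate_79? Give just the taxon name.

isolate_79

The MRCA of isolate_36 and isolate_79 subtends (((isolate_48,(isolate_62,isolate_6)),(isolate_36,(isolate_39,isolate_81))),(isolate_71,isolate_41),(((isolate_18,isolate_84,isolate_79),isolate_35),(isolate_55,(isolate_58,isolate_67)))) (15 taxa).
The MRCA of isolate_36 and isolate_44 is the root, subtending the entire tree (16 taxa).
The first is nested inside the second, so isolate_36 shares a more recent common ancestor with isolate_79.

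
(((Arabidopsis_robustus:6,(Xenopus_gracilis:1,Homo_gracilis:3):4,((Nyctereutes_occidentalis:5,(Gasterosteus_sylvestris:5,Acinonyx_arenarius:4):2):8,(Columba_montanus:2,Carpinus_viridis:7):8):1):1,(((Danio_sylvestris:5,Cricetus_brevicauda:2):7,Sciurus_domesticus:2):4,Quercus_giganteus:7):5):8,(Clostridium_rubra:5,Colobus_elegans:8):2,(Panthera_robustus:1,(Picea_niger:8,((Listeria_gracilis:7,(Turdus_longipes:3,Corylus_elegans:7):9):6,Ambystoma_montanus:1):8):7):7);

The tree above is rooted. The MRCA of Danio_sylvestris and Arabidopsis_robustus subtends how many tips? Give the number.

12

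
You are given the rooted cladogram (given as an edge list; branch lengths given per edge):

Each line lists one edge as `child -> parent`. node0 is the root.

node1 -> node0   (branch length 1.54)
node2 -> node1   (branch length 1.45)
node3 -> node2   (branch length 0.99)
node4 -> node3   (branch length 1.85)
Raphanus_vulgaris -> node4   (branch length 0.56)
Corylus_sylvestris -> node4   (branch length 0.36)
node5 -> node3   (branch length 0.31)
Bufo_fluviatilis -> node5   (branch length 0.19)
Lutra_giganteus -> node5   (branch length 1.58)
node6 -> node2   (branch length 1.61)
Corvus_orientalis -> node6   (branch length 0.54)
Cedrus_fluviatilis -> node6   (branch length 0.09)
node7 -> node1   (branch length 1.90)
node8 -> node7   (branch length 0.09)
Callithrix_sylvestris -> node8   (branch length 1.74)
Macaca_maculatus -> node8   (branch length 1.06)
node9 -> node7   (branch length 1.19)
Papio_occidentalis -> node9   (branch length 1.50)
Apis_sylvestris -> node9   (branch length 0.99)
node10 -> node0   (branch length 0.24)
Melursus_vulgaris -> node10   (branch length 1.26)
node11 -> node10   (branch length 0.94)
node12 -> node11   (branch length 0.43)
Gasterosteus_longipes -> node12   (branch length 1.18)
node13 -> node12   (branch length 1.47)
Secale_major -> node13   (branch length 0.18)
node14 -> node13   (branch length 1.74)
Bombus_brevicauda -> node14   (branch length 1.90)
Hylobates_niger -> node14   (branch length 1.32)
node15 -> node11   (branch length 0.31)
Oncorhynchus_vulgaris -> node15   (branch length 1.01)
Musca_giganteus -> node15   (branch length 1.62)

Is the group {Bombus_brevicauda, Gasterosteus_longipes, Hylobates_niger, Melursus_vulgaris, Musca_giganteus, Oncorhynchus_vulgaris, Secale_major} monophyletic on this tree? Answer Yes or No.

The most recent common ancestor of these taxa subtends (Melursus_vulgaris,((Gasterosteus_longipes,(Secale_major,(Bombus_brevicauda,Hylobates_niger))),(Oncorhynchus_vulgaris,Musca_giganteus))).
That clade has exactly 7 tips — every listed taxon and nothing else — so the group is monophyletic.

Yes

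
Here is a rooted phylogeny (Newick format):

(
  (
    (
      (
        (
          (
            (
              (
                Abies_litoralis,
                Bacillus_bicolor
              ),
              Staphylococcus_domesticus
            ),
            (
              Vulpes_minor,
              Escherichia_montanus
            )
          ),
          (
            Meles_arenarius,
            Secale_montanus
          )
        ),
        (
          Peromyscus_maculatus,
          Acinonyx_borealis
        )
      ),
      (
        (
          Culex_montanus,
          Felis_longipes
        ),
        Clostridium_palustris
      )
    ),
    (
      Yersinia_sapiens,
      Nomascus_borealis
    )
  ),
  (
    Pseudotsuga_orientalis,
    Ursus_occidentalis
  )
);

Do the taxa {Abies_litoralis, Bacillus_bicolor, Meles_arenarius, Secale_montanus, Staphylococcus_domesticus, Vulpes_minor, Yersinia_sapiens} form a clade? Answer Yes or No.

No

The MRCA of the listed taxa subtends (((((((Abies_litoralis,Bacillus_bicolor),Staphylococcus_domesticus),(Vulpes_minor,Escherichia_montanus)),(Meles_arenarius,Secale_montanus)),(Peromyscus_maculatus,Acinonyx_borealis)),((Culex_montanus,Felis_longipes),Clostridium_palustris)),(Yersinia_sapiens,Nomascus_borealis)).
That clade also contains Acinonyx_borealis, Clostridium_palustris, Culex_montanus, Escherichia_montanus, Felis_longipes, Nomascus_borealis, Peromyscus_maculatus, which are not in the proposed group, so the group is not monophyletic.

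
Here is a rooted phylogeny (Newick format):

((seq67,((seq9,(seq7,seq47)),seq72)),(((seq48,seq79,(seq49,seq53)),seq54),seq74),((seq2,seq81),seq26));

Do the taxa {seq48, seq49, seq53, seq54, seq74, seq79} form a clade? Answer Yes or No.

The most recent common ancestor of these taxa subtends (((seq48,seq79,(seq49,seq53)),seq54),seq74).
That clade has exactly 6 tips — every listed taxon and nothing else — so the group is monophyletic.

Yes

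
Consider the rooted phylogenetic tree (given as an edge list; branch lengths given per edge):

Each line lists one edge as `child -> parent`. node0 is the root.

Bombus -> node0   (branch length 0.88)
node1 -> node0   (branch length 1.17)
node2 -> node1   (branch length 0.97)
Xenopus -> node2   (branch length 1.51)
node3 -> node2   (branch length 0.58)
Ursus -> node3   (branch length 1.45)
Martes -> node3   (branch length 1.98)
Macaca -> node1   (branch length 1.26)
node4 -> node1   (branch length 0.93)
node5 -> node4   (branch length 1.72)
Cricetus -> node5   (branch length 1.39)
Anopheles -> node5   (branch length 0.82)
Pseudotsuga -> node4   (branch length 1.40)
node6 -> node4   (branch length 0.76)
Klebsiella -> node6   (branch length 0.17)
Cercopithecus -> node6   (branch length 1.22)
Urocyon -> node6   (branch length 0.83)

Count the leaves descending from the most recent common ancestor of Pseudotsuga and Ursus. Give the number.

10

The MRCA of Pseudotsuga and Ursus is the node subtending ((Xenopus,(Ursus,Martes)),Macaca,((Cricetus,Anopheles),Pseudotsuga,(Klebsiella,Cercopithecus,Urocyon))).
That clade contains 10 terminal taxa: Anopheles, Cercopithecus, Cricetus, Klebsiella, Macaca, Martes, Pseudotsuga, Urocyon, Ursus, Xenopus.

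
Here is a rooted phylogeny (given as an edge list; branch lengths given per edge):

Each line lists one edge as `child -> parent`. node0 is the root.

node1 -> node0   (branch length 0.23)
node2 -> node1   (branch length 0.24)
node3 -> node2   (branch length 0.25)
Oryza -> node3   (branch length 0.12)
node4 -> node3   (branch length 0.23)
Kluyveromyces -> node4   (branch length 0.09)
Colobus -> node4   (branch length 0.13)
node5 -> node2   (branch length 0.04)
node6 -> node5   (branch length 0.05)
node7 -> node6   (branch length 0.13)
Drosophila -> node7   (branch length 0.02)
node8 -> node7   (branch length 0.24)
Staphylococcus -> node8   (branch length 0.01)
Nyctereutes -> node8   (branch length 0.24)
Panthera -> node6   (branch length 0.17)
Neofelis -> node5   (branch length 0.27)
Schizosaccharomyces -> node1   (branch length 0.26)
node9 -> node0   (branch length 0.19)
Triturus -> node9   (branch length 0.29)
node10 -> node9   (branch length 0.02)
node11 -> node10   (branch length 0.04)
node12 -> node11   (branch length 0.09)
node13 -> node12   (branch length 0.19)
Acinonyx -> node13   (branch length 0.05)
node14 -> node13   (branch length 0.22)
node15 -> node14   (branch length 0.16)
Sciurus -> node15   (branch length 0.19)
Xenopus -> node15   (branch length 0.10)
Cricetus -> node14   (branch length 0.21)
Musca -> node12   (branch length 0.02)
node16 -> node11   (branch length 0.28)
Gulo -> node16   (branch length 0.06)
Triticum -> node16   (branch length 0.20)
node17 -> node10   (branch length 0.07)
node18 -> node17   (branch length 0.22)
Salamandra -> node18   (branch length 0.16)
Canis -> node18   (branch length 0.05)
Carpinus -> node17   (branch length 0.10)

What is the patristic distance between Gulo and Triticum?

The path runs Gulo → … → MRCA → … → Triticum; the MRCA is the node subtending (Gulo,Triticum).
Branch lengths along that path: 0.06 + 0.20 = 0.26.

0.26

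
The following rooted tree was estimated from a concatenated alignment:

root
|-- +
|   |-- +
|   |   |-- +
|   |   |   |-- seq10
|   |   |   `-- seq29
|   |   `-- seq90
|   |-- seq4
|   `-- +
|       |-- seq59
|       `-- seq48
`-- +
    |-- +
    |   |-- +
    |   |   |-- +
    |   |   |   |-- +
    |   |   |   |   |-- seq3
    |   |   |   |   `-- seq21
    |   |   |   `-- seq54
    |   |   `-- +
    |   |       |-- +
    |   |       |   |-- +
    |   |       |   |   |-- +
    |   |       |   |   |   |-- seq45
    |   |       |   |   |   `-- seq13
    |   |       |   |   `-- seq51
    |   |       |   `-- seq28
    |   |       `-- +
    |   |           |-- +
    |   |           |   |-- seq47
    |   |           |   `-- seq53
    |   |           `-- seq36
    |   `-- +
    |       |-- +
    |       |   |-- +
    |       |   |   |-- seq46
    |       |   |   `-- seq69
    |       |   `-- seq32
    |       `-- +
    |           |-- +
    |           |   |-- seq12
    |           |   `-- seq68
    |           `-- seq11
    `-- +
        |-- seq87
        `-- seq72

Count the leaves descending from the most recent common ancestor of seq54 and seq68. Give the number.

The MRCA of seq54 and seq68 is the node subtending ((((seq3,seq21),seq54),((((seq45,seq13),seq51),seq28),((seq47,seq53),seq36))),(((seq46,seq69),seq32),((seq12,seq68),seq11))).
That clade contains 16 terminal taxa: seq11, seq12, seq13, seq21, seq28, seq3, seq32, seq36, seq45, seq46, seq47, seq51, seq53, seq54, seq68, seq69.

16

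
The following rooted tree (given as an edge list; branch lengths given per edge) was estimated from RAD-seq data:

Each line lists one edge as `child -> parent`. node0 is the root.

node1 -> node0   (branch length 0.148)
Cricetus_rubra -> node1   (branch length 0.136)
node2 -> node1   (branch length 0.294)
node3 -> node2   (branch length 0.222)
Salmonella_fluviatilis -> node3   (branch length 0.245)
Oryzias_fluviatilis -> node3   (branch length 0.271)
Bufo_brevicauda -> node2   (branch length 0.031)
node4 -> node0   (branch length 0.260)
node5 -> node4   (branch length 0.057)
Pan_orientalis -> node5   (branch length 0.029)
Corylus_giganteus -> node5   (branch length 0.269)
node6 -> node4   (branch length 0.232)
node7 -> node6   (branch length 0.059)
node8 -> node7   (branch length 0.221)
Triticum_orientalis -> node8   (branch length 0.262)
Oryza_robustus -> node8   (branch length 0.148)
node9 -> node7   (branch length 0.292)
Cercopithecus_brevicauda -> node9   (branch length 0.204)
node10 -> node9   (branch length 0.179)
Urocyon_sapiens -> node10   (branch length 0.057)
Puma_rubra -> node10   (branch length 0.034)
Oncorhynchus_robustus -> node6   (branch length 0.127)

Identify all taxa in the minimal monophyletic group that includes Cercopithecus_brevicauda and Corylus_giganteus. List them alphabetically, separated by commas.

Tracing Cercopithecus_brevicauda: it sits inside (Cercopithecus_brevicauda,(Urocyon_sapiens,Puma_rubra)).
Tracing Corylus_giganteus: it sits inside (Pan_orientalis,Corylus_giganteus).
The smallest clade enclosing both is ((Pan_orientalis,Corylus_giganteus),(((Triticum_orientalis,Oryza_robustus),(Cercopithecus_brevicauda,(Urocyon_sapiens,Puma_rubra))),Oncorhynchus_robustus)); the answer is its 8 terminal taxa in alphabetical order.

Cercopithecus_brevicauda, Corylus_giganteus, Oncorhynchus_robustus, Oryza_robustus, Pan_orientalis, Puma_rubra, Triticum_orientalis, Urocyon_sapiens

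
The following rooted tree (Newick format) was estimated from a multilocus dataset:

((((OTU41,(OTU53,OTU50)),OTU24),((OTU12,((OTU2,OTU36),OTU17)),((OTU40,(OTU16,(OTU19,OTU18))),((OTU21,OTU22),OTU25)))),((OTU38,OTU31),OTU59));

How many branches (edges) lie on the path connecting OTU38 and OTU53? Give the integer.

8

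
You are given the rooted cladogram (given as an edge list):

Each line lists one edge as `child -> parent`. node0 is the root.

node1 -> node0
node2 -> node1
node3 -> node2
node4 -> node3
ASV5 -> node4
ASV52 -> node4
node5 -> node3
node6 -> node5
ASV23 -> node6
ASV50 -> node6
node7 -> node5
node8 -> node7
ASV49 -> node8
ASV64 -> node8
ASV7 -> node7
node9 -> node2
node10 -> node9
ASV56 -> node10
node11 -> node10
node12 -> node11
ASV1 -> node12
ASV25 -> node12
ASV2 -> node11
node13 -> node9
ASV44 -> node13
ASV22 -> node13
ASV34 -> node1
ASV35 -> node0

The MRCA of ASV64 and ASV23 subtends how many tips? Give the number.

The MRCA of ASV64 and ASV23 is the node subtending ((ASV23,ASV50),((ASV49,ASV64),ASV7)).
That clade contains 5 terminal taxa: ASV23, ASV49, ASV50, ASV64, ASV7.

5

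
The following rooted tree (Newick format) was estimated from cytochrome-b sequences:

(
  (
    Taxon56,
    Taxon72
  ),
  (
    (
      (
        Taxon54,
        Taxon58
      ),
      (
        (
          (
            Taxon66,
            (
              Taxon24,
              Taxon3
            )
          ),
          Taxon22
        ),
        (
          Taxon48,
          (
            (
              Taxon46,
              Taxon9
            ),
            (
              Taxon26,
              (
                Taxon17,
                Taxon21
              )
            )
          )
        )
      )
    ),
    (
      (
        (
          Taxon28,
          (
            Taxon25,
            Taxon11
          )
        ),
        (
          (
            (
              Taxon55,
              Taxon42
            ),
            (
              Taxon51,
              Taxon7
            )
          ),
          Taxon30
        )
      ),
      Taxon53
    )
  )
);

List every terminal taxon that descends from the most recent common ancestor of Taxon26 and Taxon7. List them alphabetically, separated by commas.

Taxon11, Taxon17, Taxon21, Taxon22, Taxon24, Taxon25, Taxon26, Taxon28, Taxon3, Taxon30, Taxon42, Taxon46, Taxon48, Taxon51, Taxon53, Taxon54, Taxon55, Taxon58, Taxon66, Taxon7, Taxon9

Tracing Taxon26: it sits inside (Taxon26,(Taxon17,Taxon21)).
Tracing Taxon7: it sits inside (Taxon51,Taxon7).
The smallest clade enclosing both is (((Taxon54,Taxon58),(((Taxon66,(Taxon24,Taxon3)),Taxon22),(Taxon48,((Taxon46,Taxon9),(Taxon26,(Taxon17,Taxon21)))))),(((Taxon28,(Taxon25,Taxon11)),(((Taxon55,Taxon42),(Taxon51,Taxon7)),Taxon30)),Taxon53)); the answer is its 21 terminal taxa in alphabetical order.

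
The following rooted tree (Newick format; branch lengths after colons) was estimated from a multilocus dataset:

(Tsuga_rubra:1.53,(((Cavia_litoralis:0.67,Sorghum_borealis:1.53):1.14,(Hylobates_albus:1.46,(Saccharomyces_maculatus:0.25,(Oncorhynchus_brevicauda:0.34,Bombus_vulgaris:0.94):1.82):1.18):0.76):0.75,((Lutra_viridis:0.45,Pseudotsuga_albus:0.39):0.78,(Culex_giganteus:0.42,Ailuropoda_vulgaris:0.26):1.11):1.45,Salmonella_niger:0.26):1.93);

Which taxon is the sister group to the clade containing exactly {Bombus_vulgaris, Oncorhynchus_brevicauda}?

The clade containing exactly {Bombus_vulgaris, Oncorhynchus_brevicauda} attaches to the tree at the node subtending (Saccharomyces_maculatus,(Oncorhynchus_brevicauda,Bombus_vulgaris)).
The other lineage descending from that same node — the sister group — is the single tip Saccharomyces_maculatus.

Saccharomyces_maculatus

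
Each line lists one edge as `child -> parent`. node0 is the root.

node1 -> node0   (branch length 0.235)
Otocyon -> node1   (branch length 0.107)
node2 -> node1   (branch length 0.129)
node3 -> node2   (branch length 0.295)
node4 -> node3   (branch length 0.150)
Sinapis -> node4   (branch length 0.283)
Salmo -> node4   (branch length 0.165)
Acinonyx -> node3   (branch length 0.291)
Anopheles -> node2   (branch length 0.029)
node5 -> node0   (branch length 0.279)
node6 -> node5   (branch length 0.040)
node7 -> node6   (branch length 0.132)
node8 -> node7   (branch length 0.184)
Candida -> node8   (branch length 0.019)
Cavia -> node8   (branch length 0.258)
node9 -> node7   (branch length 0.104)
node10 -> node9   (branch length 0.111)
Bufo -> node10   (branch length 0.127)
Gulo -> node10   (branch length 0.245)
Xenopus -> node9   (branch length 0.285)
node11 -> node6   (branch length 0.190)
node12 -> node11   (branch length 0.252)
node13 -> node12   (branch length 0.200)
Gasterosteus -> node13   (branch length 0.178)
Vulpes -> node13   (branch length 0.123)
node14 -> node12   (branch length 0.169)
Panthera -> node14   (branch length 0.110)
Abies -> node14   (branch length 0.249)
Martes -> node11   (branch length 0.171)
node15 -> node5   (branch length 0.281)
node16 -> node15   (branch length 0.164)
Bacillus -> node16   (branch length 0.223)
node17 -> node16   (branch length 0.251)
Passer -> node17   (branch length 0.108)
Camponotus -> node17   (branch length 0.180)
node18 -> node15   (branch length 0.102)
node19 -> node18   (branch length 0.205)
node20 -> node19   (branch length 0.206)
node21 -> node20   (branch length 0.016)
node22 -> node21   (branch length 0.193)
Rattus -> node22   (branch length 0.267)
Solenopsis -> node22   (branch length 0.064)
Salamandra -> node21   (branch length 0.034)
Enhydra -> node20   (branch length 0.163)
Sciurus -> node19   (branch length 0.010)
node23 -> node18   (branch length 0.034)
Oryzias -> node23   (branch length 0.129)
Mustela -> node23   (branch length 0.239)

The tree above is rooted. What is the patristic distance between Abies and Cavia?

1.434

The path runs Abies → … → MRCA → … → Cavia; the MRCA is the node subtending (((Candida,Cavia),((Bufo,Gulo),Xenopus)),(((Gasterosteus,Vulpes),(Panthera,Abies)),Martes)).
Branch lengths along that path: 0.249 + 0.169 + 0.252 + 0.190 + 0.132 + 0.184 + 0.258 = 1.434.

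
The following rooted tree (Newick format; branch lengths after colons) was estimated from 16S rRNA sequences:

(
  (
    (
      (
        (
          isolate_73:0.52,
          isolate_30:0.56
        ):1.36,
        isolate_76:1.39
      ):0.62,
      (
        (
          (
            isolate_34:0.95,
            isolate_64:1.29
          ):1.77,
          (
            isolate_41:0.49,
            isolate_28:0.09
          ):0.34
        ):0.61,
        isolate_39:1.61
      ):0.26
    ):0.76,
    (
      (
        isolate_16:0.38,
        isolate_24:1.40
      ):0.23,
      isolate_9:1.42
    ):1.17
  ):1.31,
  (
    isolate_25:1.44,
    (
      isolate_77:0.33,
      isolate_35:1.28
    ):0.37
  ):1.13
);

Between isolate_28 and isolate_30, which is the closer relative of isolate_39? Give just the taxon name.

The MRCA of isolate_39 and isolate_28 subtends (((isolate_34,isolate_64),(isolate_41,isolate_28)),isolate_39) (5 taxa).
The MRCA of isolate_39 and isolate_30 subtends (((isolate_73,isolate_30),isolate_76),(((isolate_34,isolate_64),(isolate_41,isolate_28)),isolate_39)) (8 taxa).
The first is nested inside the second, so isolate_39 shares a more recent common ancestor with isolate_28.

isolate_28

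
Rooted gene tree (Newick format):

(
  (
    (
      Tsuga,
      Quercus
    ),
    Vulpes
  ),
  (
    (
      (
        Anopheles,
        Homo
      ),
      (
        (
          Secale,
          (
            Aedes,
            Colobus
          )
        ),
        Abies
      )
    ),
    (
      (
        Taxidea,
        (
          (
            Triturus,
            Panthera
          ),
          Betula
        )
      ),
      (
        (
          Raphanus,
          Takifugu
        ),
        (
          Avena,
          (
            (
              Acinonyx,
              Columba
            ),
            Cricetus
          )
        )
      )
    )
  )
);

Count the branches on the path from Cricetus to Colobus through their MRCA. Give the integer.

10

The MRCA of Cricetus and Colobus is the node subtending (((Anopheles,Homo),((Secale,(Aedes,Colobus)),Abies)),((Taxidea,((Triturus,Panthera),Betula)),((Raphanus,Takifugu),(Avena,((Acinonyx,Columba),Cricetus))))).
From Cricetus up to that node: 5 branches. From Colobus up to the same node: 5 branches. Total: 5 + 5 = 10.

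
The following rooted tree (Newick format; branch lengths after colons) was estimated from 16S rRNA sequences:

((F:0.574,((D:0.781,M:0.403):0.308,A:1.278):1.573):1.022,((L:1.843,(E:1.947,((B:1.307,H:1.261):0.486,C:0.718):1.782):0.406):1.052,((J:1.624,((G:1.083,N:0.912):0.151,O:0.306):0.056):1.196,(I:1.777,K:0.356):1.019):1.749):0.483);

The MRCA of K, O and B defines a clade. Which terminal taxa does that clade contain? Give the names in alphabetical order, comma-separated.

Tracing K: it sits inside (I,K).
Tracing O: it sits inside ((G,N),O).
Tracing B: it sits inside (B,H).
The smallest clade enclosing all 3 is ((L,(E,((B,H),C))),((J,((G,N),O)),(I,K))); the answer is its 11 terminal taxa in alphabetical order.

B, C, E, G, H, I, J, K, L, N, O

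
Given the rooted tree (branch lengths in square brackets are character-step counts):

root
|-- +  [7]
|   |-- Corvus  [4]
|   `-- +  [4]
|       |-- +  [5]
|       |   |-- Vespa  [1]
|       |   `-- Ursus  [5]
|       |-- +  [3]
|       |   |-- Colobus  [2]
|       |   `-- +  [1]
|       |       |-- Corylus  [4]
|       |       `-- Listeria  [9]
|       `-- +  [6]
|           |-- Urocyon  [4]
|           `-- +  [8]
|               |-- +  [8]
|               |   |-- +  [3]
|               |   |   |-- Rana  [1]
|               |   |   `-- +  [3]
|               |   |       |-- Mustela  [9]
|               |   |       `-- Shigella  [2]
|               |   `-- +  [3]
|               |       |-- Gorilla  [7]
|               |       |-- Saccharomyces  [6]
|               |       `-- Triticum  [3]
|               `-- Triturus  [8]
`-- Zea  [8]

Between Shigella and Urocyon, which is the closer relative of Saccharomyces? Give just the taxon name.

The MRCA of Saccharomyces and Shigella subtends ((Rana,(Mustela,Shigella)),(Gorilla,Saccharomyces,Triticum)) (6 taxa).
The MRCA of Saccharomyces and Urocyon subtends (Urocyon,(((Rana,(Mustela,Shigella)),(Gorilla,Saccharomyces,Triticum)),Triturus)) (8 taxa).
The first is nested inside the second, so Saccharomyces shares a more recent common ancestor with Shigella.

Shigella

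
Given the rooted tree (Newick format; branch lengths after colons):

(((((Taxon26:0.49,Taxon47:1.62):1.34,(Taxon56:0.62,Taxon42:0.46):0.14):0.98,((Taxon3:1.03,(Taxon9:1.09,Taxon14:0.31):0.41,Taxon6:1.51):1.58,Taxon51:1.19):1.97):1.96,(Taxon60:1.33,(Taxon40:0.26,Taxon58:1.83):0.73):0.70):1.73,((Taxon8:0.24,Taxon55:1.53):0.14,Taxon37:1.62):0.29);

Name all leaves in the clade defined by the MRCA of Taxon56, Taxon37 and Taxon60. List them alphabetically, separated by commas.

Taxon14, Taxon26, Taxon3, Taxon37, Taxon40, Taxon42, Taxon47, Taxon51, Taxon55, Taxon56, Taxon58, Taxon6, Taxon60, Taxon8, Taxon9

Tracing Taxon56: it sits inside (Taxon56,Taxon42).
Tracing Taxon37: it sits inside ((Taxon8,Taxon55),Taxon37).
Tracing Taxon60: it sits inside (Taxon60,(Taxon40,Taxon58)).
The smallest clade enclosing all 3 is the whole tree (their MRCA is the root), so the answer is all 15 tips in alphabetical order.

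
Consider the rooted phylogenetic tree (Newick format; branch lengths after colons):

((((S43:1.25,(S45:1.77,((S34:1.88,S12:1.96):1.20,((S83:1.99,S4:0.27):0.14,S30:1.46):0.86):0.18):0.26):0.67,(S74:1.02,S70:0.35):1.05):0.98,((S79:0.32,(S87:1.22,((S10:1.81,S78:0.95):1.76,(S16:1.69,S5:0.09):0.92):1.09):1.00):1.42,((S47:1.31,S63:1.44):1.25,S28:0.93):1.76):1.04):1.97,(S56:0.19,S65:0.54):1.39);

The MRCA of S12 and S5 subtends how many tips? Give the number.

The MRCA of S12 and S5 is the node subtending (((S43,(S45,((S34,S12),((S83,S4),S30)))),(S74,S70)),((S79,(S87,((S10,S78),(S16,S5)))),((S47,S63),S28))).
That clade contains 18 terminal taxa: S10, S12, S16, S28, S30, S34, S4, S43, S45, S47, S5, S63, S70, S74, S78, S79, S83, S87.

18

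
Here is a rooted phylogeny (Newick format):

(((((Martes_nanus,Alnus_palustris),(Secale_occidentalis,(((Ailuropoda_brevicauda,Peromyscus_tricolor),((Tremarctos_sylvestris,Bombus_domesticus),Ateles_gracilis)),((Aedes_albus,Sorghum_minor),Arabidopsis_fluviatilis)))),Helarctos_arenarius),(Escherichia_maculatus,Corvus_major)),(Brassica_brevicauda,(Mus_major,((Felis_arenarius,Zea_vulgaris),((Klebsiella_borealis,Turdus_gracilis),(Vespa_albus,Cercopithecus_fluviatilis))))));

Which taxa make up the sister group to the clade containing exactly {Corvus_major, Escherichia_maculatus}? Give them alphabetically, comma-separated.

Aedes_albus, Ailuropoda_brevicauda, Alnus_palustris, Arabidopsis_fluviatilis, Ateles_gracilis, Bombus_domesticus, Helarctos_arenarius, Martes_nanus, Peromyscus_tricolor, Secale_occidentalis, Sorghum_minor, Tremarctos_sylvestris

The clade containing exactly {Corvus_major, Escherichia_maculatus} attaches to the tree at the node subtending ((((Martes_nanus,Alnus_palustris),(Secale_occidentalis,(((Ailuropoda_brevicauda,Peromyscus_tricolor),((Tremarctos_sylvestris,Bombus_domesticus),Ateles_gracilis)),((Aedes_albus,Sorghum_minor),Arabidopsis_fluviatilis)))),Helarctos_arenarius),(Escherichia_maculatus,Corvus_major)).
The other lineage descending from that same node — the sister group — is (((Martes_nanus,Alnus_palustris),(Secale_occidentalis,(((Ailuropoda_brevicauda,Peromyscus_tricolor),((Tremarctos_sylvestris,Bombus_domesticus),Ateles_gracilis)),((Aedes_albus,Sorghum_minor),Arabidopsis_fluviatilis)))),Helarctos_arenarius); its 12 tips in alphabetical order are the answer.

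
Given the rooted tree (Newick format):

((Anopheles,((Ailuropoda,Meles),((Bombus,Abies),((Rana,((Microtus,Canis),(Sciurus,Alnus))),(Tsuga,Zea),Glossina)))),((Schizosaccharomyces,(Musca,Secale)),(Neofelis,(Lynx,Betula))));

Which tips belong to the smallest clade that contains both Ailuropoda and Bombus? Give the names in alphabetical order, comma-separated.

Tracing Ailuropoda: it sits inside (Ailuropoda,Meles).
Tracing Bombus: it sits inside (Bombus,Abies).
The smallest clade enclosing both is ((Ailuropoda,Meles),((Bombus,Abies),((Rana,((Microtus,Canis),(Sciurus,Alnus))),(Tsuga,Zea),Glossina))); the answer is its 12 terminal taxa in alphabetical order.

Abies, Ailuropoda, Alnus, Bombus, Canis, Glossina, Meles, Microtus, Rana, Sciurus, Tsuga, Zea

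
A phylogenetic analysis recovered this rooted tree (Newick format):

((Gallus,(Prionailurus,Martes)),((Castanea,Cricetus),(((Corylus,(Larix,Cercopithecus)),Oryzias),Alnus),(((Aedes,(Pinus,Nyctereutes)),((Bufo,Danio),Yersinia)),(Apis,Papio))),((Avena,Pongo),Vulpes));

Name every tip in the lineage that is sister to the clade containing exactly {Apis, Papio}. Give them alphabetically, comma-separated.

The clade containing exactly {Apis, Papio} attaches to the tree at the node subtending (((Aedes,(Pinus,Nyctereutes)),((Bufo,Danio),Yersinia)),(Apis,Papio)).
The other lineage descending from that same node — the sister group — is ((Aedes,(Pinus,Nyctereutes)),((Bufo,Danio),Yersinia)); its 6 tips in alphabetical order are the answer.

Aedes, Bufo, Danio, Nyctereutes, Pinus, Yersinia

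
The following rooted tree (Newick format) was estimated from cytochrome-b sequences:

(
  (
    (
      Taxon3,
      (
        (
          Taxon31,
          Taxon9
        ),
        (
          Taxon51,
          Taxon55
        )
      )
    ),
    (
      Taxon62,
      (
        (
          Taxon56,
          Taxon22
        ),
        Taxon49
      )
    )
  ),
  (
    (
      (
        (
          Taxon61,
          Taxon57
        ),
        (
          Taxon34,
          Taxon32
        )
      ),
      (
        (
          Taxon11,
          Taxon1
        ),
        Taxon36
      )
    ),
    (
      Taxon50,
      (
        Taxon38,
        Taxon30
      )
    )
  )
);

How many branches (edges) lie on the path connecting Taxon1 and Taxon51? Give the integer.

The MRCA of Taxon1 and Taxon51 is the root of the tree.
From Taxon1 up to that node: 5 branches. From Taxon51 up to the same node: 5 branches. Total: 5 + 5 = 10.

10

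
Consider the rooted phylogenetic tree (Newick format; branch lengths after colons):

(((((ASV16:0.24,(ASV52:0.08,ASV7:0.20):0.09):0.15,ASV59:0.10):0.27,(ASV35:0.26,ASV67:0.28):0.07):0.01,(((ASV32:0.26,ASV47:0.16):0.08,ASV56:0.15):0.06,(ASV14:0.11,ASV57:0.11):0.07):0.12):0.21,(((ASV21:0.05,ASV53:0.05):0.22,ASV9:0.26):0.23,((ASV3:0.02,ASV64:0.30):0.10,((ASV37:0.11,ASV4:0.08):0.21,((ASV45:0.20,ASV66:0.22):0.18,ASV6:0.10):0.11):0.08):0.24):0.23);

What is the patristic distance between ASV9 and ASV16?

1.60

The path runs ASV9 → … → MRCA → … → ASV16; the MRCA is the root of the tree.
Branch lengths along that path: 0.26 + 0.23 + 0.23 + 0.21 + 0.01 + 0.27 + 0.15 + 0.24 = 1.60.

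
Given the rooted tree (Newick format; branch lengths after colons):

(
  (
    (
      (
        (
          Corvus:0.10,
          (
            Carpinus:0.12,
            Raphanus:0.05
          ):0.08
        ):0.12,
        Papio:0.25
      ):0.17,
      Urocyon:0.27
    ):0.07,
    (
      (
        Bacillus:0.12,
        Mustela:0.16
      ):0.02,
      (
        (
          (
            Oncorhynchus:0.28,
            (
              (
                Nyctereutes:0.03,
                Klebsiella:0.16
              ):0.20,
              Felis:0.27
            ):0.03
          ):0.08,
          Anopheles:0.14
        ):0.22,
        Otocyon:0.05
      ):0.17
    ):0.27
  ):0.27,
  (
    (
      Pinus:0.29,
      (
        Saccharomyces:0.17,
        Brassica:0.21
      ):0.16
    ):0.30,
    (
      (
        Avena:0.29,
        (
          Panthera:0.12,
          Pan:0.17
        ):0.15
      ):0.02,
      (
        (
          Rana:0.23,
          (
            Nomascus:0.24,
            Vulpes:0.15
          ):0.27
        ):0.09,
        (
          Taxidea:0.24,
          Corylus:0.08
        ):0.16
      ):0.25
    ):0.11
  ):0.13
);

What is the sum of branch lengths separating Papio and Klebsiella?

1.62

The path runs Papio → … → MRCA → … → Klebsiella; the MRCA is the node subtending ((((Corvus,(Carpinus,Raphanus)),Papio),Urocyon),((Bacillus,Mustela),(((Oncorhynchus,((Nyctereutes,Klebsiella),Felis)),Anopheles),Otocyon))).
Branch lengths along that path: 0.25 + 0.17 + 0.07 + 0.27 + 0.17 + 0.22 + 0.08 + 0.03 + 0.20 + 0.16 = 1.62.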